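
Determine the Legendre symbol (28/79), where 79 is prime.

Euler's criterion: (28/79) ≡ 28^39 (mod 79).
28^2 ≡ 73 (mod 79)
28^4 ≡ 36 (mod 79)
28^8 ≡ 32 (mod 79)
28^16 ≡ 76 (mod 79)
28^32 ≡ 9 (mod 79)
28^39 = 28^(32+4+2+1) ≡ 78 (mod 79).
Result is 78 ≡ −1, so (28/79) = −1.

-1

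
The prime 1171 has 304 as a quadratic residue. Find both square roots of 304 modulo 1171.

Since 1171 ≡ 3 (mod 4), a square root of 304 is 304^((1171+1)/4) = 304^293 mod 1171.
Repeated squaring: 304^2≡1078, 304^4≡452, 304^8≡550, 304^16≡382, 304^32≡720, 304^64≡818, 304^128≡483, 304^256≡260 (mod 1171).
304^293 = 304^(256+32+4+1) ≡ 245 (mod 1171).
Check: 245² = 60025 ≡ 304 (mod 1171). The two roots are 245 and 926.

245, 926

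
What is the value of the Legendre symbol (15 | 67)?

Reciprocity: 15 ≡ 3 and 67 ≡ 3 (mod 4), so (15/67) = −(67/15).
Reduce top mod 15: now compute (7/15).
Reciprocity: 7 ≡ 3 and 15 ≡ 3 (mod 4), so (7/15) = −(15/7).
Reduce top mod 7: now compute (1/7).
Reached (1/7) = 1. Collecting the sign flips along the way, the symbol is +1.

1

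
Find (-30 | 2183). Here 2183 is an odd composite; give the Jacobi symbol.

First reduce: -30 ≡ 2153 (mod 2183).
Reciprocity: 2153 ≡ 1 and 2183 ≡ 3 (mod 4), so (2153/2183) = +(2183/2153).
Reduce top mod 2153: now compute (30/2153).
Pull out 2: since 2153 ≡ 1 (mod 8), (2/2153) = +1.
Reciprocity: 15 ≡ 3 and 2153 ≡ 1 (mod 4), so (15/2153) = +(2153/15).
Reduce top mod 15: now compute (8/15).
Pull out 2^3: since 15 ≡ 7 (mod 8), (2/15) = +1, so (2/15)^3 = +1.
Reached (1/15) = 1. Collecting the sign flips along the way, the symbol is +1.

1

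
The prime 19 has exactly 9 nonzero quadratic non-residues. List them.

Square k = 1,…,9 (k and 19−k give the same square):
1²=1, 2²=4, 3²=9, 4²=16, 5²≡6, 6²≡17, 7²≡11, 8²≡7, 9²≡5 (mod 19).
The residues are {1, 4, 5, 6, 7, 9, 11, 16, 17}; the non-residues are the remaining 9 nonzero classes.

2,3,8,10,12,13,14,15,18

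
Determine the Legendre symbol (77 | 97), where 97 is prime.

-1

Reciprocity: 77 ≡ 1 and 97 ≡ 1 (mod 4), so (77/97) = +(97/77).
Reduce top mod 77: now compute (20/77).
Pull out 2^2: since 77 ≡ 5 (mod 8), (2/77) = -1, so (2/77)^2 = +1.
Reciprocity: 5 ≡ 1 and 77 ≡ 1 (mod 4), so (5/77) = +(77/5).
Reduce top mod 5: now compute (2/5).
Pull out 2: since 5 ≡ 5 (mod 8), (2/5) = -1.
Reached (1/5) = 1. Collecting the sign flips along the way, the symbol is -1.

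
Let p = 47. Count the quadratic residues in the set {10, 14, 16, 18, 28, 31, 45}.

(10/47) = -1 → non-residue.
(14/47) = +1 → QR.
(16/47) = +1 → QR.
(18/47) = +1 → QR.
(28/47) = +1 → QR.
(31/47) = -1 → non-residue.
(45/47) = -1 → non-residue.
Total quadratic residues among the 7: 4.

4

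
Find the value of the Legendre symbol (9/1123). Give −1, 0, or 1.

1

Reciprocity: 9 ≡ 1 and 1123 ≡ 3 (mod 4), so (9/1123) = +(1123/9).
Reduce top mod 9: now compute (7/9).
Reciprocity: 7 ≡ 3 and 9 ≡ 1 (mod 4), so (7/9) = +(9/7).
Reduce top mod 7: now compute (2/7).
Pull out 2: since 7 ≡ 7 (mod 8), (2/7) = +1.
Reached (1/7) = 1. Collecting the sign flips along the way, the symbol is +1.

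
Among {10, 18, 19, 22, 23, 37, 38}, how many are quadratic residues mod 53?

3

(10/53) = +1 → QR.
(18/53) = -1 → non-residue.
(19/53) = -1 → non-residue.
(22/53) = -1 → non-residue.
(23/53) = -1 → non-residue.
(37/53) = +1 → QR.
(38/53) = +1 → QR.
Total quadratic residues among the 7: 3.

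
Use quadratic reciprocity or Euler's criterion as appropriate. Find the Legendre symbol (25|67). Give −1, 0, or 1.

Reciprocity: 25 ≡ 1 and 67 ≡ 3 (mod 4), so (25/67) = +(67/25).
Reduce top mod 25: now compute (17/25).
Reciprocity: 17 ≡ 1 and 25 ≡ 1 (mod 4), so (17/25) = +(25/17).
Reduce top mod 17: now compute (8/17).
Pull out 2^3: since 17 ≡ 1 (mod 8), (2/17) = +1, so (2/17)^3 = +1.
Reached (1/17) = 1. Collecting the sign flips along the way, the symbol is +1.

1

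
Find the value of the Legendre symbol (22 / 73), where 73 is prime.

-1

Pull out 2: since 73 ≡ 1 (mod 8), (2/73) = +1.
Reciprocity: 11 ≡ 3 and 73 ≡ 1 (mod 4), so (11/73) = +(73/11).
Reduce top mod 11: now compute (7/11).
Reciprocity: 7 ≡ 3 and 11 ≡ 3 (mod 4), so (7/11) = −(11/7).
Reduce top mod 7: now compute (4/7).
Pull out 2^2: since 7 ≡ 7 (mod 8), (2/7) = +1, so (2/7)^2 = +1.
Reached (1/7) = 1. Collecting the sign flips along the way, the symbol is -1.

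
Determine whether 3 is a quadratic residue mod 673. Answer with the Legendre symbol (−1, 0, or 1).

1

Euler's criterion: (3/673) ≡ 3^336 (mod 673).
3^2 ≡ 9 (mod 673)
3^4 ≡ 81 (mod 673)
3^8 ≡ 504 (mod 673)
3^16 ≡ 295 (mod 673)
3^32 ≡ 208 (mod 673)
3^64 ≡ 192 (mod 673)
3^128 ≡ 522 (mod 673)
3^256 ≡ 592 (mod 673)
3^336 = 3^(256+64+16) ≡ 1 (mod 673).
Result is 1, so (3/673) = 1.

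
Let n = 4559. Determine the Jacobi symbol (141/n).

Reciprocity: 141 ≡ 1 and 4559 ≡ 3 (mod 4), so (141/4559) = +(4559/141).
Reduce top mod 141: now compute (47/141).
Reciprocity: 47 ≡ 3 and 141 ≡ 1 (mod 4), so (47/141) = +(141/47).
Reduce top mod 47: now compute (0/47).
Top reduces to 0: gcd > 1, so the symbol is 0.

0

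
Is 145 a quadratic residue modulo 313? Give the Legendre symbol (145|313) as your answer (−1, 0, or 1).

Reciprocity: 145 ≡ 1 and 313 ≡ 1 (mod 4), so (145/313) = +(313/145).
Reduce top mod 145: now compute (23/145).
Reciprocity: 23 ≡ 3 and 145 ≡ 1 (mod 4), so (23/145) = +(145/23).
Reduce top mod 23: now compute (7/23).
Reciprocity: 7 ≡ 3 and 23 ≡ 3 (mod 4), so (7/23) = −(23/7).
Reduce top mod 7: now compute (2/7).
Pull out 2: since 7 ≡ 7 (mod 8), (2/7) = +1.
Reached (1/7) = 1. Collecting the sign flips along the way, the symbol is -1.

-1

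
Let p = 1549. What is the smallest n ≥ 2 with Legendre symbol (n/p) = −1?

(2/1549) = −1, so 2 is the smallest positive non-residue mod 1549.

2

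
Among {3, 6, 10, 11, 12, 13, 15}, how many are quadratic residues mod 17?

2

(3/17) = -1 → non-residue.
(6/17) = -1 → non-residue.
(10/17) = -1 → non-residue.
(11/17) = -1 → non-residue.
(12/17) = -1 → non-residue.
(13/17) = +1 → QR.
(15/17) = +1 → QR.
Total quadratic residues among the 7: 2.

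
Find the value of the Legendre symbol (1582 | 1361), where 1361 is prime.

1

First reduce: 1582 ≡ 221 (mod 1361).
Reciprocity: 221 ≡ 1 and 1361 ≡ 1 (mod 4), so (221/1361) = +(1361/221).
Reduce top mod 221: now compute (35/221).
Reciprocity: 35 ≡ 3 and 221 ≡ 1 (mod 4), so (35/221) = +(221/35).
Reduce top mod 35: now compute (11/35).
Reciprocity: 11 ≡ 3 and 35 ≡ 3 (mod 4), so (11/35) = −(35/11).
Reduce top mod 11: now compute (2/11).
Pull out 2: since 11 ≡ 3 (mod 8), (2/11) = -1.
Reached (1/11) = 1. Collecting the sign flips along the way, the symbol is +1.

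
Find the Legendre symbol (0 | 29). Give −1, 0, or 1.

0

Top reduces to 0: gcd > 1, so the symbol is 0.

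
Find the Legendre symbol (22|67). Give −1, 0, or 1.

Euler's criterion: (22/67) ≡ 22^33 (mod 67).
22^2 ≡ 15 (mod 67)
22^4 ≡ 24 (mod 67)
22^8 ≡ 40 (mod 67)
22^16 ≡ 59 (mod 67)
22^32 ≡ 64 (mod 67)
22^33 = 22^(32+1) ≡ 1 (mod 67).
Result is 1, so (22/67) = 1.

1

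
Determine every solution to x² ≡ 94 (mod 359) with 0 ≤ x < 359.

Since 359 ≡ 3 (mod 4), a square root of 94 is 94^((359+1)/4) = 94^90 mod 359.
Repeated squaring: 94^2≡220, 94^4≡294, 94^8≡276, 94^16≡68, 94^32≡316, 94^64≡54 (mod 359).
94^90 = 94^(64+16+8+2) ≡ 69 (mod 359).
Check: 69² = 4761 ≡ 94 (mod 359). The two roots are 69 and 290.

69, 290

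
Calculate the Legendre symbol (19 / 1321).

-1

Reciprocity: 19 ≡ 3 and 1321 ≡ 1 (mod 4), so (19/1321) = +(1321/19).
Reduce top mod 19: now compute (10/19).
Pull out 2: since 19 ≡ 3 (mod 8), (2/19) = -1.
Reciprocity: 5 ≡ 1 and 19 ≡ 3 (mod 4), so (5/19) = +(19/5).
Reduce top mod 5: now compute (4/5).
Pull out 2^2: since 5 ≡ 5 (mod 8), (2/5) = -1, so (2/5)^2 = +1.
Reached (1/5) = 1. Collecting the sign flips along the way, the symbol is -1.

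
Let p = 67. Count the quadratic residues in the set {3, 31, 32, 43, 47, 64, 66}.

(3/67) = -1 → non-residue.
(31/67) = -1 → non-residue.
(32/67) = -1 → non-residue.
(43/67) = -1 → non-residue.
(47/67) = +1 → QR.
(64/67) = +1 → QR.
(66/67) = -1 → non-residue.
Total quadratic residues among the 7: 2.

2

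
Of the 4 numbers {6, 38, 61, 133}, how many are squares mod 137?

(6/137) = -1 → non-residue.
(38/137) = +1 → QR.
(61/137) = +1 → QR.
(133/137) = +1 → QR.
Total quadratic residues among the 4: 3.

3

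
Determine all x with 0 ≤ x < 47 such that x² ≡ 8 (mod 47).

Since 47 ≡ 3 (mod 4), a square root of 8 is 8^((47+1)/4) = 8^12 mod 47.
Repeated squaring: 8^2≡17, 8^4≡7, 8^8≡2 (mod 47).
8^12 = 8^(8+4) ≡ 14 (mod 47).
Check: 14² = 196 ≡ 8 (mod 47). The two roots are 14 and 33.

14, 33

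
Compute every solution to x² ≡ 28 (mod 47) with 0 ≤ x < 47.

13, 34

Since 47 ≡ 3 (mod 4), a square root of 28 is 28^((47+1)/4) = 28^12 mod 47.
Repeated squaring: 28^2≡32, 28^4≡37, 28^8≡6 (mod 47).
28^12 = 28^(8+4) ≡ 34 (mod 47).
Check: 34² = 1156 ≡ 28 (mod 47). The two roots are 13 and 34.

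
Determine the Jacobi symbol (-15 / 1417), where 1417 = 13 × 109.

First reduce: -15 ≡ 1402 (mod 1417).
Pull out 2: since 1417 ≡ 1 (mod 8), (2/1417) = +1.
Reciprocity: 701 ≡ 1 and 1417 ≡ 1 (mod 4), so (701/1417) = +(1417/701).
Reduce top mod 701: now compute (15/701).
Reciprocity: 15 ≡ 3 and 701 ≡ 1 (mod 4), so (15/701) = +(701/15).
Reduce top mod 15: now compute (11/15).
Reciprocity: 11 ≡ 3 and 15 ≡ 3 (mod 4), so (11/15) = −(15/11).
Reduce top mod 11: now compute (4/11).
Pull out 2^2: since 11 ≡ 3 (mod 8), (2/11) = -1, so (2/11)^2 = +1.
Reached (1/11) = 1. Collecting the sign flips along the way, the symbol is -1.

-1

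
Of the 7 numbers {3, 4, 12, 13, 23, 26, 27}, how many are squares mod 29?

(3/29) = -1 → non-residue.
(4/29) = +1 → QR.
(12/29) = -1 → non-residue.
(13/29) = +1 → QR.
(23/29) = +1 → QR.
(26/29) = -1 → non-residue.
(27/29) = -1 → non-residue.
Total quadratic residues among the 7: 3.

3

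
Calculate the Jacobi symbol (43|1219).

Reciprocity: 43 ≡ 3 and 1219 ≡ 3 (mod 4), so (43/1219) = −(1219/43).
Reduce top mod 43: now compute (15/43).
Reciprocity: 15 ≡ 3 and 43 ≡ 3 (mod 4), so (15/43) = −(43/15).
Reduce top mod 15: now compute (13/15).
Reciprocity: 13 ≡ 1 and 15 ≡ 3 (mod 4), so (13/15) = +(15/13).
Reduce top mod 13: now compute (2/13).
Pull out 2: since 13 ≡ 5 (mod 8), (2/13) = -1.
Reached (1/13) = 1. Collecting the sign flips along the way, the symbol is -1.

-1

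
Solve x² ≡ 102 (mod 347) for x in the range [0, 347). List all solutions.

141, 206

Since 347 ≡ 3 (mod 4), a square root of 102 is 102^((347+1)/4) = 102^87 mod 347.
Repeated squaring: 102^2≡341, 102^4≡36, 102^8≡255, 102^16≡136, 102^32≡105, 102^64≡268 (mod 347).
102^87 = 102^(64+16+4+2+1) ≡ 206 (mod 347).
Check: 206² = 42436 ≡ 102 (mod 347). The two roots are 141 and 206.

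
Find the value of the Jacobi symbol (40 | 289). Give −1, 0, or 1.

Pull out 2^3: since 289 ≡ 1 (mod 8), (2/289) = +1, so (2/289)^3 = +1.
Reciprocity: 5 ≡ 1 and 289 ≡ 1 (mod 4), so (5/289) = +(289/5).
Reduce top mod 5: now compute (4/5).
Pull out 2^2: since 5 ≡ 5 (mod 8), (2/5) = -1, so (2/5)^2 = +1.
Reached (1/5) = 1. Collecting the sign flips along the way, the symbol is +1.

1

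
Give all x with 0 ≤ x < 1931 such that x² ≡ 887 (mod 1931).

Since 1931 ≡ 3 (mod 4), a square root of 887 is 887^((1931+1)/4) = 887^483 mod 1931.
Repeated squaring: 887^2≡852, 887^4≡1779, 887^8≡1863, 887^16≡762, 887^32≡1344, 887^64≡851, 887^128≡76, 887^256≡1914 (mod 1931).
887^483 = 887^(256+128+64+32+2+1) ≡ 1075 (mod 1931).
Check: 1075² = 1155625 ≡ 887 (mod 1931). The two roots are 856 and 1075.

856, 1075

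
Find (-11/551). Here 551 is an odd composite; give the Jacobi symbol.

1

First reduce: -11 ≡ 540 (mod 551).
Pull out 2^2: since 551 ≡ 7 (mod 8), (2/551) = +1, so (2/551)^2 = +1.
Reciprocity: 135 ≡ 3 and 551 ≡ 3 (mod 4), so (135/551) = −(551/135).
Reduce top mod 135: now compute (11/135).
Reciprocity: 11 ≡ 3 and 135 ≡ 3 (mod 4), so (11/135) = −(135/11).
Reduce top mod 11: now compute (3/11).
Reciprocity: 3 ≡ 3 and 11 ≡ 3 (mod 4), so (3/11) = −(11/3).
Reduce top mod 3: now compute (2/3).
Pull out 2: since 3 ≡ 3 (mod 8), (2/3) = -1.
Reached (1/3) = 1. Collecting the sign flips along the way, the symbol is +1.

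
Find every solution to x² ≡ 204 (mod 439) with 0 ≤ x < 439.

Since 439 ≡ 3 (mod 4), a square root of 204 is 204^((439+1)/4) = 204^110 mod 439.
Repeated squaring: 204^2≡350, 204^4≡19, 204^8≡361, 204^16≡377, 204^32≡332, 204^64≡35 (mod 439).
204^110 = 204^(64+32+8+4+2) ≡ 400 (mod 439).
Check: 400² = 160000 ≡ 204 (mod 439). The two roots are 39 and 400.

39, 400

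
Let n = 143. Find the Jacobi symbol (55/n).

Reciprocity: 55 ≡ 3 and 143 ≡ 3 (mod 4), so (55/143) = −(143/55).
Reduce top mod 55: now compute (33/55).
Reciprocity: 33 ≡ 1 and 55 ≡ 3 (mod 4), so (33/55) = +(55/33).
Reduce top mod 33: now compute (22/33).
Pull out 2: since 33 ≡ 1 (mod 8), (2/33) = +1.
Reciprocity: 11 ≡ 3 and 33 ≡ 1 (mod 4), so (11/33) = +(33/11).
Reduce top mod 11: now compute (0/11).
Top reduces to 0: gcd > 1, so the symbol is 0.

0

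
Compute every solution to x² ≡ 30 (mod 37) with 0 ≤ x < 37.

37 ≡ 1 (mod 4), so we find a root by search.
Trying successive values, 17² = 289 ≡ 30 (mod 37). The other root is 37 − 17 = 20.

17, 20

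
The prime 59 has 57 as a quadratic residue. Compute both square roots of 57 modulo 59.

Since 59 ≡ 3 (mod 4), a square root of 57 is 57^((59+1)/4) = 57^15 mod 59.
Repeated squaring: 57^2≡4, 57^4≡16, 57^8≡20 (mod 59).
57^15 = 57^(8+4+2+1) ≡ 36 (mod 59).
Check: 36² = 1296 ≡ 57 (mod 59). The two roots are 23 and 36.

23, 36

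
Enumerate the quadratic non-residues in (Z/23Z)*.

Square k = 1,…,11 (k and 23−k give the same square):
1²=1, 2²=4, 3²=9, 4²=16, 5²≡2, 6²≡13, 7²≡3, 8²≡18, 9²≡12, 10²≡8, 11²≡6 (mod 23).
The residues are {1, 2, 3, 4, 6, 8, 9, 12, 13, 16, 18}; the non-residues are the remaining 11 nonzero classes.

5 7 10 11 14 15 17 19 20 21 22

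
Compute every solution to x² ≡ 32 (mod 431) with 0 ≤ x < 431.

Since 431 ≡ 3 (mod 4), a square root of 32 is 32^((431+1)/4) = 32^108 mod 431.
Repeated squaring: 32^2≡162, 32^4≡384, 32^8≡54, 32^16≡330, 32^32≡288, 32^64≡192 (mod 431).
32^108 = 32^(64+32+8+4) ≡ 110 (mod 431).
Check: 110² = 12100 ≡ 32 (mod 431). The two roots are 110 and 321.

110, 321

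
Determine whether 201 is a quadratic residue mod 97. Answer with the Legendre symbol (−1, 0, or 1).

First reduce: 201 ≡ 7 (mod 97).
Reciprocity: 7 ≡ 3 and 97 ≡ 1 (mod 4), so (7/97) = +(97/7).
Reduce top mod 7: now compute (6/7).
Pull out 2: since 7 ≡ 7 (mod 8), (2/7) = +1.
Reciprocity: 3 ≡ 3 and 7 ≡ 3 (mod 4), so (3/7) = −(7/3).
Reduce top mod 3: now compute (1/3).
Reached (1/3) = 1. Collecting the sign flips along the way, the symbol is -1.

-1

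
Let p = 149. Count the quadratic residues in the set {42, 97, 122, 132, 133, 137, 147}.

3

(42/149) = +1 → QR.
(97/149) = -1 → non-residue.
(122/149) = -1 → non-residue.
(132/149) = +1 → QR.
(133/149) = +1 → QR.
(137/149) = -1 → non-residue.
(147/149) = -1 → non-residue.
Total quadratic residues among the 7: 3.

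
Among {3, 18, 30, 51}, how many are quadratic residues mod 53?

(3/53) = -1 → non-residue.
(18/53) = -1 → non-residue.
(30/53) = -1 → non-residue.
(51/53) = -1 → non-residue.
Total quadratic residues among the 4: 0.

0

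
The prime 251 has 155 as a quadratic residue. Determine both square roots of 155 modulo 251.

Since 251 ≡ 3 (mod 4), a square root of 155 is 155^((251+1)/4) = 155^63 mod 251.
Repeated squaring: 155^2≡180, 155^4≡21, 155^8≡190, 155^16≡207, 155^32≡179 (mod 251).
155^63 = 155^(32+16+8+4+2+1) ≡ 197 (mod 251).
Check: 197² = 38809 ≡ 155 (mod 251). The two roots are 54 and 197.

54, 197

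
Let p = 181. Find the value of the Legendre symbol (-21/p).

-1

First reduce: -21 ≡ 160 (mod 181).
Pull out 2^5: since 181 ≡ 5 (mod 8), (2/181) = -1, so (2/181)^5 = -1.
Reciprocity: 5 ≡ 1 and 181 ≡ 1 (mod 4), so (5/181) = +(181/5).
Reduce top mod 5: now compute (1/5).
Reached (1/5) = 1. Collecting the sign flips along the way, the symbol is -1.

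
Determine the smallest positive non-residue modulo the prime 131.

2

(2/131) = −1, so 2 is the smallest positive non-residue mod 131.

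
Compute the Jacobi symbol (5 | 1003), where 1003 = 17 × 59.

-1

Reciprocity: 5 ≡ 1 and 1003 ≡ 3 (mod 4), so (5/1003) = +(1003/5).
Reduce top mod 5: now compute (3/5).
Reciprocity: 3 ≡ 3 and 5 ≡ 1 (mod 4), so (3/5) = +(5/3).
Reduce top mod 3: now compute (2/3).
Pull out 2: since 3 ≡ 3 (mod 8), (2/3) = -1.
Reached (1/3) = 1. Collecting the sign flips along the way, the symbol is -1.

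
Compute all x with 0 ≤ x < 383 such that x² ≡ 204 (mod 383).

Since 383 ≡ 3 (mod 4), a square root of 204 is 204^((383+1)/4) = 204^96 mod 383.
Repeated squaring: 204^2≡252, 204^4≡309, 204^8≡114, 204^16≡357, 204^32≡293, 204^64≡57 (mod 383).
204^96 = 204^(64+32) ≡ 232 (mod 383).
Check: 232² = 53824 ≡ 204 (mod 383). The two roots are 151 and 232.

151, 232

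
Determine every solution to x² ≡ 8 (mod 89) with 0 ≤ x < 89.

39, 50

89 ≡ 1 (mod 4), so we find a root by search.
Trying successive values, 39² = 1521 ≡ 8 (mod 89). The other root is 89 − 39 = 50.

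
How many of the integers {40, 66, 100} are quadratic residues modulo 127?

(40/127) = -1 → non-residue.
(66/127) = -1 → non-residue.
(100/127) = +1 → QR.
Total quadratic residues among the 3: 1.

1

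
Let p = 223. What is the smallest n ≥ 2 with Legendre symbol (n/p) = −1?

(2/223) = +1, so 2 is a residue.
(3/223) = −1, so 3 is the smallest positive non-residue mod 223.

3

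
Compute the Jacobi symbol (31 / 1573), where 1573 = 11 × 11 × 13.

Reciprocity: 31 ≡ 3 and 1573 ≡ 1 (mod 4), so (31/1573) = +(1573/31).
Reduce top mod 31: now compute (23/31).
Reciprocity: 23 ≡ 3 and 31 ≡ 3 (mod 4), so (23/31) = −(31/23).
Reduce top mod 23: now compute (8/23).
Pull out 2^3: since 23 ≡ 7 (mod 8), (2/23) = +1, so (2/23)^3 = +1.
Reached (1/23) = 1. Collecting the sign flips along the way, the symbol is -1.

-1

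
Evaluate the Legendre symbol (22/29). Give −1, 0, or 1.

1

Pull out 2: since 29 ≡ 5 (mod 8), (2/29) = -1.
Reciprocity: 11 ≡ 3 and 29 ≡ 1 (mod 4), so (11/29) = +(29/11).
Reduce top mod 11: now compute (7/11).
Reciprocity: 7 ≡ 3 and 11 ≡ 3 (mod 4), so (7/11) = −(11/7).
Reduce top mod 7: now compute (4/7).
Pull out 2^2: since 7 ≡ 7 (mod 8), (2/7) = +1, so (2/7)^2 = +1.
Reached (1/7) = 1. Collecting the sign flips along the way, the symbol is +1.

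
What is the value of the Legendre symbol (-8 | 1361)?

First reduce: -8 ≡ 1353 (mod 1361).
Reciprocity: 1353 ≡ 1 and 1361 ≡ 1 (mod 4), so (1353/1361) = +(1361/1353).
Reduce top mod 1353: now compute (8/1353).
Pull out 2^3: since 1353 ≡ 1 (mod 8), (2/1353) = +1, so (2/1353)^3 = +1.
Reached (1/1353) = 1. Collecting the sign flips along the way, the symbol is +1.

1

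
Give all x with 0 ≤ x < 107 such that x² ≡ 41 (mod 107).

24, 83

Since 107 ≡ 3 (mod 4), a square root of 41 is 41^((107+1)/4) = 41^27 mod 107.
Repeated squaring: 41^2≡76, 41^4≡105, 41^8≡4, 41^16≡16 (mod 107).
41^27 = 41^(16+8+2+1) ≡ 83 (mod 107).
Check: 83² = 6889 ≡ 41 (mod 107). The two roots are 24 and 83.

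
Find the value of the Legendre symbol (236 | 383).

-1

Euler's criterion: (236/383) ≡ 236^191 (mod 383).
236^2 ≡ 161 (mod 383)
236^4 ≡ 260 (mod 383)
236^8 ≡ 192 (mod 383)
236^16 ≡ 96 (mod 383)
236^32 ≡ 24 (mod 383)
236^64 ≡ 193 (mod 383)
236^128 ≡ 98 (mod 383)
236^191 = 236^(128+32+16+8+4+2+1) ≡ 382 (mod 383).
Result is 382 ≡ −1, so (236/383) = −1.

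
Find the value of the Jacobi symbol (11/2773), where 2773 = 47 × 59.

Reciprocity: 11 ≡ 3 and 2773 ≡ 1 (mod 4), so (11/2773) = +(2773/11).
Reduce top mod 11: now compute (1/11).
Reached (1/11) = 1. Collecting the sign flips along the way, the symbol is +1.

1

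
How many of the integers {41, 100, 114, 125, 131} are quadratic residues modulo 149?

3

(41/149) = -1 → non-residue.
(100/149) = +1 → QR.
(114/149) = +1 → QR.
(125/149) = +1 → QR.
(131/149) = -1 → non-residue.
Total quadratic residues among the 5: 3.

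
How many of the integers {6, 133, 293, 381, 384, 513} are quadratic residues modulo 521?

3

(6/521) = -1 → non-residue.
(133/521) = +1 → QR.
(293/521) = +1 → QR.
(381/521) = -1 → non-residue.
(384/521) = -1 → non-residue.
(513/521) = +1 → QR.
Total quadratic residues among the 6: 3.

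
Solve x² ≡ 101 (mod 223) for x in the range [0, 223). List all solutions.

18, 205

Since 223 ≡ 3 (mod 4), a square root of 101 is 101^((223+1)/4) = 101^56 mod 223.
Repeated squaring: 101^2≡166, 101^4≡127, 101^8≡73, 101^16≡200, 101^32≡83 (mod 223).
101^56 = 101^(32+16+8) ≡ 18 (mod 223).
Check: 18² = 324 ≡ 101 (mod 223). The two roots are 18 and 205.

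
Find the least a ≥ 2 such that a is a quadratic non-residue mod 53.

(2/53) = −1, so 2 is the smallest positive non-residue mod 53.

2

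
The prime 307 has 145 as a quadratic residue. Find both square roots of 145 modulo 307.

Since 307 ≡ 3 (mod 4), a square root of 145 is 145^((307+1)/4) = 145^77 mod 307.
Repeated squaring: 145^2≡149, 145^4≡97, 145^8≡199, 145^16≡305, 145^32≡4, 145^64≡16 (mod 307).
145^77 = 145^(64+8+4+1) ≡ 256 (mod 307).
Check: 256² = 65536 ≡ 145 (mod 307). The two roots are 51 and 256.

51, 256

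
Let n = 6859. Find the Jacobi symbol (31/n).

-1

Reciprocity: 31 ≡ 3 and 6859 ≡ 3 (mod 4), so (31/6859) = −(6859/31).
Reduce top mod 31: now compute (8/31).
Pull out 2^3: since 31 ≡ 7 (mod 8), (2/31) = +1, so (2/31)^3 = +1.
Reached (1/31) = 1. Collecting the sign flips along the way, the symbol is -1.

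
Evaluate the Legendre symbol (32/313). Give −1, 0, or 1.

Euler's criterion: (32/313) ≡ 32^156 (mod 313).
32^2 ≡ 85 (mod 313)
32^4 ≡ 26 (mod 313)
32^8 ≡ 50 (mod 313)
32^16 ≡ 309 (mod 313)
32^32 ≡ 16 (mod 313)
32^64 ≡ 256 (mod 313)
32^128 ≡ 119 (mod 313)
32^156 = 32^(128+16+8+4) ≡ 1 (mod 313).
Result is 1, so (32/313) = 1.

1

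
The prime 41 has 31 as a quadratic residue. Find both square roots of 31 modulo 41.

41 ≡ 1 (mod 4), so we find a root by search.
Trying successive values, 20² = 400 ≡ 31 (mod 41). The other root is 41 − 20 = 21.

20, 21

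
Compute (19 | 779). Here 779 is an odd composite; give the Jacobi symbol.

Reciprocity: 19 ≡ 3 and 779 ≡ 3 (mod 4), so (19/779) = −(779/19).
Reduce top mod 19: now compute (0/19).
Top reduces to 0: gcd > 1, so the symbol is 0.

0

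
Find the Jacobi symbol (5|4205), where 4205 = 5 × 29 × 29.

0

Reciprocity: 5 ≡ 1 and 4205 ≡ 1 (mod 4), so (5/4205) = +(4205/5).
Reduce top mod 5: now compute (0/5).
Top reduces to 0: gcd > 1, so the symbol is 0.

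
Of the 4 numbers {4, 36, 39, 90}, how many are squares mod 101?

2

(4/101) = +1 → QR.
(36/101) = +1 → QR.
(39/101) = -1 → non-residue.
(90/101) = -1 → non-residue.
Total quadratic residues among the 4: 2.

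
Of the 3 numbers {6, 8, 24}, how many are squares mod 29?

(6/29) = +1 → QR.
(8/29) = -1 → non-residue.
(24/29) = +1 → QR.
Total quadratic residues among the 3: 2.

2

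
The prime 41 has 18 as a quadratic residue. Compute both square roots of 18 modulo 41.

10, 31

41 ≡ 1 (mod 4), so we find a root by search.
Trying successive values, 10² = 100 ≡ 18 (mod 41). The other root is 41 − 10 = 31.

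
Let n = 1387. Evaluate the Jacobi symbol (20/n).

Pull out 2^2: since 1387 ≡ 3 (mod 8), (2/1387) = -1, so (2/1387)^2 = +1.
Reciprocity: 5 ≡ 1 and 1387 ≡ 3 (mod 4), so (5/1387) = +(1387/5).
Reduce top mod 5: now compute (2/5).
Pull out 2: since 5 ≡ 5 (mod 8), (2/5) = -1.
Reached (1/5) = 1. Collecting the sign flips along the way, the symbol is -1.

-1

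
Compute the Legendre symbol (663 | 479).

First reduce: 663 ≡ 184 (mod 479).
Pull out 2^3: since 479 ≡ 7 (mod 8), (2/479) = +1, so (2/479)^3 = +1.
Reciprocity: 23 ≡ 3 and 479 ≡ 3 (mod 4), so (23/479) = −(479/23).
Reduce top mod 23: now compute (19/23).
Reciprocity: 19 ≡ 3 and 23 ≡ 3 (mod 4), so (19/23) = −(23/19).
Reduce top mod 19: now compute (4/19).
Pull out 2^2: since 19 ≡ 3 (mod 8), (2/19) = -1, so (2/19)^2 = +1.
Reached (1/19) = 1. Collecting the sign flips along the way, the symbol is +1.

1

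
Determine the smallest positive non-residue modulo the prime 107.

2

(2/107) = −1, so 2 is the smallest positive non-residue mod 107.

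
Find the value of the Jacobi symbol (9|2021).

1

Reciprocity: 9 ≡ 1 and 2021 ≡ 1 (mod 4), so (9/2021) = +(2021/9).
Reduce top mod 9: now compute (5/9).
Reciprocity: 5 ≡ 1 and 9 ≡ 1 (mod 4), so (5/9) = +(9/5).
Reduce top mod 5: now compute (4/5).
Pull out 2^2: since 5 ≡ 5 (mod 8), (2/5) = -1, so (2/5)^2 = +1.
Reached (1/5) = 1. Collecting the sign flips along the way, the symbol is +1.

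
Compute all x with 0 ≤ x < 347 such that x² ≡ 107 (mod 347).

Since 347 ≡ 3 (mod 4), a square root of 107 is 107^((347+1)/4) = 107^87 mod 347.
Repeated squaring: 107^2≡345, 107^4≡4, 107^8≡16, 107^16≡256, 107^32≡300, 107^64≡127 (mod 347).
107^87 = 107^(64+16+4+2+1) ≡ 169 (mod 347).
Check: 169² = 28561 ≡ 107 (mod 347). The two roots are 169 and 178.

169, 178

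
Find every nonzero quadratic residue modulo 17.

1,2,4,8,9,13,15,16

Square k = 1,…,8 (k and 17−k give the same square):
1²=1, 2²=4, 3²=9, 4²=16, 5²≡8, 6²≡2, 7²≡15, 8²≡13 (mod 17).
So the quadratic residues mod 17 are {1, 2, 4, 8, 9, 13, 15, 16}.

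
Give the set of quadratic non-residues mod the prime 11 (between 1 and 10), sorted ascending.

2,6,7,8,10

Square k = 1,…,5 (k and 11−k give the same square):
1²=1, 2²=4, 3²=9, 4²≡5, 5²≡3 (mod 11).
The residues are {1, 3, 4, 5, 9}; the non-residues are the remaining 5 nonzero classes.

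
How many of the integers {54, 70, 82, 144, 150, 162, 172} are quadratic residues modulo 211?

6

(54/211) = +1 → QR.
(70/211) = +1 → QR.
(82/211) = +1 → QR.
(144/211) = +1 → QR.
(150/211) = +1 → QR.
(162/211) = -1 → non-residue.
(172/211) = +1 → QR.
Total quadratic residues among the 7: 6.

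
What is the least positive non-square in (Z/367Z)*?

(2/367) = +1, so 2 is a residue.
(3/367) = −1, so 3 is the smallest positive non-residue mod 367.

3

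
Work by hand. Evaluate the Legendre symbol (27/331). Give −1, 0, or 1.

Euler's criterion: (27/331) ≡ 27^165 (mod 331).
27^2 ≡ 67 (mod 331)
27^4 ≡ 186 (mod 331)
27^8 ≡ 172 (mod 331)
27^16 ≡ 125 (mod 331)
27^32 ≡ 68 (mod 331)
27^64 ≡ 321 (mod 331)
27^128 ≡ 100 (mod 331)
27^165 = 27^(128+32+4+1) ≡ 330 (mod 331).
Result is 330 ≡ −1, so (27/331) = −1.

-1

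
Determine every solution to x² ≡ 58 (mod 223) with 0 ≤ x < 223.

110, 113

Since 223 ≡ 3 (mod 4), a square root of 58 is 58^((223+1)/4) = 58^56 mod 223.
Repeated squaring: 58^2≡19, 58^4≡138, 58^8≡89, 58^16≡116, 58^32≡76 (mod 223).
58^56 = 58^(32+16+8) ≡ 110 (mod 223).
Check: 110² = 12100 ≡ 58 (mod 223). The two roots are 110 and 113.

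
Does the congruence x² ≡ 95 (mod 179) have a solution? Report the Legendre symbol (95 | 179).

1

Reciprocity: 95 ≡ 3 and 179 ≡ 3 (mod 4), so (95/179) = −(179/95).
Reduce top mod 95: now compute (84/95).
Pull out 2^2: since 95 ≡ 7 (mod 8), (2/95) = +1, so (2/95)^2 = +1.
Reciprocity: 21 ≡ 1 and 95 ≡ 3 (mod 4), so (21/95) = +(95/21).
Reduce top mod 21: now compute (11/21).
Reciprocity: 11 ≡ 3 and 21 ≡ 1 (mod 4), so (11/21) = +(21/11).
Reduce top mod 11: now compute (10/11).
Pull out 2: since 11 ≡ 3 (mod 8), (2/11) = -1.
Reciprocity: 5 ≡ 1 and 11 ≡ 3 (mod 4), so (5/11) = +(11/5).
Reduce top mod 5: now compute (1/5).
Reached (1/5) = 1. Collecting the sign flips along the way, the symbol is +1.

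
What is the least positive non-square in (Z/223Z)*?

3

(2/223) = +1, so 2 is a residue.
(3/223) = −1, so 3 is the smallest positive non-residue mod 223.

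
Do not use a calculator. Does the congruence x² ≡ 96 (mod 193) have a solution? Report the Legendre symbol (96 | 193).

1

Pull out 2^5: since 193 ≡ 1 (mod 8), (2/193) = +1, so (2/193)^5 = +1.
Reciprocity: 3 ≡ 3 and 193 ≡ 1 (mod 4), so (3/193) = +(193/3).
Reduce top mod 3: now compute (1/3).
Reached (1/3) = 1. Collecting the sign flips along the way, the symbol is +1.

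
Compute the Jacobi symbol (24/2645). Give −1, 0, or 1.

Pull out 2^3: since 2645 ≡ 5 (mod 8), (2/2645) = -1, so (2/2645)^3 = -1.
Reciprocity: 3 ≡ 3 and 2645 ≡ 1 (mod 4), so (3/2645) = +(2645/3).
Reduce top mod 3: now compute (2/3).
Pull out 2: since 3 ≡ 3 (mod 8), (2/3) = -1.
Reached (1/3) = 1. Collecting the sign flips along the way, the symbol is +1.

1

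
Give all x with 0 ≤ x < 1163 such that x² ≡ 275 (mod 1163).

51, 1112

Since 1163 ≡ 3 (mod 4), a square root of 275 is 275^((1163+1)/4) = 275^291 mod 1163.
Repeated squaring: 275^2≡30, 275^4≡900, 275^8≡552, 275^16≡1161, 275^32≡4, 275^64≡16, 275^128≡256, 275^256≡408 (mod 1163).
275^291 = 275^(256+32+2+1) ≡ 1112 (mod 1163).
Check: 1112² = 1236544 ≡ 275 (mod 1163). The two roots are 51 and 1112.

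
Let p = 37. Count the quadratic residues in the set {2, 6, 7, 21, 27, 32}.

(2/37) = -1 → non-residue.
(6/37) = -1 → non-residue.
(7/37) = +1 → QR.
(21/37) = +1 → QR.
(27/37) = +1 → QR.
(32/37) = -1 → non-residue.
Total quadratic residues among the 6: 3.

3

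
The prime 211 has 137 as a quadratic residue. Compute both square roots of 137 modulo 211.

Since 211 ≡ 3 (mod 4), a square root of 137 is 137^((211+1)/4) = 137^53 mod 211.
Repeated squaring: 137^2≡201, 137^4≡100, 137^8≡83, 137^16≡137, 137^32≡201 (mod 211).
137^53 = 137^(32+16+4+1) ≡ 83 (mod 211).
Check: 83² = 6889 ≡ 137 (mod 211). The two roots are 83 and 128.

83, 128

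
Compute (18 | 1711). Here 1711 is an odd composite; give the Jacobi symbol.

Pull out 2: since 1711 ≡ 7 (mod 8), (2/1711) = +1.
Reciprocity: 9 ≡ 1 and 1711 ≡ 3 (mod 4), so (9/1711) = +(1711/9).
Reduce top mod 9: now compute (1/9).
Reached (1/9) = 1. Collecting the sign flips along the way, the symbol is +1.

1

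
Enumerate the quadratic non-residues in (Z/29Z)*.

2,3,8,10,11,12,14,15,17,18,19,21,26,27

Square k = 1,…,14 (k and 29−k give the same square):
1²=1, 2²=4, 3²=9, 4²=16, 5²=25, 6²≡7, 7²≡20, 8²≡6, 9²≡23, 10²≡13, 11²≡5, 12²≡28, 13²≡24, 14²≡22 (mod 29).
The residues are {1, 4, 5, 6, 7, 9, 13, 16, 20, 22, 23, 24, 25, 28}; the non-residues are the remaining 14 nonzero classes.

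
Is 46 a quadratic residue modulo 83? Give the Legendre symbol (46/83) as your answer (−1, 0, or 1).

-1

Pull out 2: since 83 ≡ 3 (mod 8), (2/83) = -1.
Reciprocity: 23 ≡ 3 and 83 ≡ 3 (mod 4), so (23/83) = −(83/23).
Reduce top mod 23: now compute (14/23).
Pull out 2: since 23 ≡ 7 (mod 8), (2/23) = +1.
Reciprocity: 7 ≡ 3 and 23 ≡ 3 (mod 4), so (7/23) = −(23/7).
Reduce top mod 7: now compute (2/7).
Pull out 2: since 7 ≡ 7 (mod 8), (2/7) = +1.
Reached (1/7) = 1. Collecting the sign flips along the way, the symbol is -1.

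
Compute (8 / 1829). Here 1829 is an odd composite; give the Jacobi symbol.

-1

Pull out 2^3: since 1829 ≡ 5 (mod 8), (2/1829) = -1, so (2/1829)^3 = -1.
Reached (1/1829) = 1. Collecting the sign flips along the way, the symbol is -1.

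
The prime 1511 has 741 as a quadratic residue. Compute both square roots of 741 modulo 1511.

512, 999

Since 1511 ≡ 3 (mod 4), a square root of 741 is 741^((1511+1)/4) = 741^378 mod 1511.
Repeated squaring: 741^2≡588, 741^4≡1236, 741^8≡75, 741^16≡1092, 741^32≡285, 741^64≡1142, 741^128≡171, 741^256≡532 (mod 1511).
741^378 = 741^(256+64+32+16+8+2) ≡ 512 (mod 1511).
Check: 512² = 262144 ≡ 741 (mod 1511). The two roots are 512 and 999.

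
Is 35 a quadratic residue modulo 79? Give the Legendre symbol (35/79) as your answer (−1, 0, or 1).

Reciprocity: 35 ≡ 3 and 79 ≡ 3 (mod 4), so (35/79) = −(79/35).
Reduce top mod 35: now compute (9/35).
Reciprocity: 9 ≡ 1 and 35 ≡ 3 (mod 4), so (9/35) = +(35/9).
Reduce top mod 9: now compute (8/9).
Pull out 2^3: since 9 ≡ 1 (mod 8), (2/9) = +1, so (2/9)^3 = +1.
Reached (1/9) = 1. Collecting the sign flips along the way, the symbol is -1.

-1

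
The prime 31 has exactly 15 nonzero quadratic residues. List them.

1,2,4,5,7,8,9,10,14,16,18,19,20,25,28

Square k = 1,…,15 (k and 31−k give the same square):
1²=1, 2²=4, 3²=9, 4²=16, 5²=25, 6²≡5, 7²≡18, 8²≡2, 9²≡19, 10²≡7, 11²≡28, 12²≡20, 13²≡14, 14²≡10, 15²≡8 (mod 31).
So the quadratic residues mod 31 are {1, 2, 4, 5, 7, 8, 9, 10, 14, 16, 18, 19, 20, 25, 28}.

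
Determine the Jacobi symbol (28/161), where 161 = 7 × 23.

Pull out 2^2: since 161 ≡ 1 (mod 8), (2/161) = +1, so (2/161)^2 = +1.
Reciprocity: 7 ≡ 3 and 161 ≡ 1 (mod 4), so (7/161) = +(161/7).
Reduce top mod 7: now compute (0/7).
Top reduces to 0: gcd > 1, so the symbol is 0.

0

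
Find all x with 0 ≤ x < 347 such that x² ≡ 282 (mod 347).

87, 260

Since 347 ≡ 3 (mod 4), a square root of 282 is 282^((347+1)/4) = 282^87 mod 347.
Repeated squaring: 282^2≡61, 282^4≡251, 282^8≡194, 282^16≡160, 282^32≡269, 282^64≡185 (mod 347).
282^87 = 282^(64+16+4+2+1) ≡ 87 (mod 347).
Check: 87² = 7569 ≡ 282 (mod 347). The two roots are 87 and 260.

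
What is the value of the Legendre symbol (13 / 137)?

-1

Reciprocity: 13 ≡ 1 and 137 ≡ 1 (mod 4), so (13/137) = +(137/13).
Reduce top mod 13: now compute (7/13).
Reciprocity: 7 ≡ 3 and 13 ≡ 1 (mod 4), so (7/13) = +(13/7).
Reduce top mod 7: now compute (6/7).
Pull out 2: since 7 ≡ 7 (mod 8), (2/7) = +1.
Reciprocity: 3 ≡ 3 and 7 ≡ 3 (mod 4), so (3/7) = −(7/3).
Reduce top mod 3: now compute (1/3).
Reached (1/3) = 1. Collecting the sign flips along the way, the symbol is -1.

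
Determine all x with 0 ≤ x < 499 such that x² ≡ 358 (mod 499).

146, 353

Since 499 ≡ 3 (mod 4), a square root of 358 is 358^((499+1)/4) = 358^125 mod 499.
Repeated squaring: 358^2≡420, 358^4≡253, 358^8≡137, 358^16≡306, 358^32≡323, 358^64≡38 (mod 499).
358^125 = 358^(64+32+16+8+4+1) ≡ 353 (mod 499).
Check: 353² = 124609 ≡ 358 (mod 499). The two roots are 146 and 353.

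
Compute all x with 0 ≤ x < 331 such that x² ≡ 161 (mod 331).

53, 278

Since 331 ≡ 3 (mod 4), a square root of 161 is 161^((331+1)/4) = 161^83 mod 331.
Repeated squaring: 161^2≡103, 161^4≡17, 161^8≡289, 161^16≡109, 161^32≡296, 161^64≡232 (mod 331).
161^83 = 161^(64+16+2+1) ≡ 53 (mod 331).
Check: 53² = 2809 ≡ 161 (mod 331). The two roots are 53 and 278.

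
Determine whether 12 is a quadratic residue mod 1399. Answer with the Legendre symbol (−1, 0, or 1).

Pull out 2^2: since 1399 ≡ 7 (mod 8), (2/1399) = +1, so (2/1399)^2 = +1.
Reciprocity: 3 ≡ 3 and 1399 ≡ 3 (mod 4), so (3/1399) = −(1399/3).
Reduce top mod 3: now compute (1/3).
Reached (1/3) = 1. Collecting the sign flips along the way, the symbol is -1.

-1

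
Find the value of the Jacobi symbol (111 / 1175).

1

Reciprocity: 111 ≡ 3 and 1175 ≡ 3 (mod 4), so (111/1175) = −(1175/111).
Reduce top mod 111: now compute (65/111).
Reciprocity: 65 ≡ 1 and 111 ≡ 3 (mod 4), so (65/111) = +(111/65).
Reduce top mod 65: now compute (46/65).
Pull out 2: since 65 ≡ 1 (mod 8), (2/65) = +1.
Reciprocity: 23 ≡ 3 and 65 ≡ 1 (mod 4), so (23/65) = +(65/23).
Reduce top mod 23: now compute (19/23).
Reciprocity: 19 ≡ 3 and 23 ≡ 3 (mod 4), so (19/23) = −(23/19).
Reduce top mod 19: now compute (4/19).
Pull out 2^2: since 19 ≡ 3 (mod 8), (2/19) = -1, so (2/19)^2 = +1.
Reached (1/19) = 1. Collecting the sign flips along the way, the symbol is +1.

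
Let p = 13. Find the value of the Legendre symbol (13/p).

First reduce: 13 ≡ 0 (mod 13).
Top reduces to 0: gcd > 1, so the symbol is 0.

0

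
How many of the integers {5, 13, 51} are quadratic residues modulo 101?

(5/101) = +1 → QR.
(13/101) = +1 → QR.
(51/101) = -1 → non-residue.
Total quadratic residues among the 3: 2.

2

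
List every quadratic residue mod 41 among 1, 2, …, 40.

Square k = 1,…,20 (k and 41−k give the same square):
1²=1, 2²=4, 3²=9, 4²=16, 5²=25, 6²=36, 7²≡8, 8²≡23, 9²≡40, 10²≡18, 11²≡39, 12²≡21, 13²≡5, 14²≡32, 15²≡20, 16²≡10, 17²≡2, 18²≡37, 19²≡33, 20²≡31 (mod 41).
So the quadratic residues mod 41 are {1, 2, 4, 5, 8, 9, 10, 16, 18, 20, 21, 23, 25, 31, 32, 33, 36, 37, 39, 40}.

1 2 4 5 8 9 10 16 18 20 21 23 25 31 32 33 36 37 39 40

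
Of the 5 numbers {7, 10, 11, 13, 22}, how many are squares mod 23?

(7/23) = -1 → non-residue.
(10/23) = -1 → non-residue.
(11/23) = -1 → non-residue.
(13/23) = +1 → QR.
(22/23) = -1 → non-residue.
Total quadratic residues among the 5: 1.

1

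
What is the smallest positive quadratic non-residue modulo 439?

3

(2/439) = +1, so 2 is a residue.
(3/439) = −1, so 3 is the smallest positive non-residue mod 439.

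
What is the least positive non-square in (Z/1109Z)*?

(2/1109) = −1, so 2 is the smallest positive non-residue mod 1109.

2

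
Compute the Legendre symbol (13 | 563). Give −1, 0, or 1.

Reciprocity: 13 ≡ 1 and 563 ≡ 3 (mod 4), so (13/563) = +(563/13).
Reduce top mod 13: now compute (4/13).
Pull out 2^2: since 13 ≡ 5 (mod 8), (2/13) = -1, so (2/13)^2 = +1.
Reached (1/13) = 1. Collecting the sign flips along the way, the symbol is +1.

1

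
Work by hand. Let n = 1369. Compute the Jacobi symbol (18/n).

1

Pull out 2: since 1369 ≡ 1 (mod 8), (2/1369) = +1.
Reciprocity: 9 ≡ 1 and 1369 ≡ 1 (mod 4), so (9/1369) = +(1369/9).
Reduce top mod 9: now compute (1/9).
Reached (1/9) = 1. Collecting the sign flips along the way, the symbol is +1.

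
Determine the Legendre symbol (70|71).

Euler's criterion: (70/71) ≡ 70^35 (mod 71).
70^2 ≡ 1 (mod 71)
70^4 ≡ 1 (mod 71)
70^8 ≡ 1 (mod 71)
70^16 ≡ 1 (mod 71)
70^32 ≡ 1 (mod 71)
70^35 = 70^(32+2+1) ≡ 70 (mod 71).
Result is 70 ≡ −1, so (70/71) = −1.

-1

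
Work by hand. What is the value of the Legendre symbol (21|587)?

1

Euler's criterion: (21/587) ≡ 21^293 (mod 587).
21^2 ≡ 441 (mod 587)
21^4 ≡ 184 (mod 587)
21^8 ≡ 397 (mod 587)
21^16 ≡ 293 (mod 587)
21^32 ≡ 147 (mod 587)
21^64 ≡ 477 (mod 587)
21^128 ≡ 360 (mod 587)
21^256 ≡ 460 (mod 587)
21^293 = 21^(256+32+4+1) ≡ 1 (mod 587).
Result is 1, so (21/587) = 1.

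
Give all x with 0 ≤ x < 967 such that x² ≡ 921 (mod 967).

Since 967 ≡ 3 (mod 4), a square root of 921 is 921^((967+1)/4) = 921^242 mod 967.
Repeated squaring: 921^2≡182, 921^4≡246, 921^8≡562, 921^16≡602, 921^32≡746, 921^64≡491, 921^128≡298 (mod 967).
921^242 = 921^(128+64+32+16+2) ≡ 199 (mod 967).
Check: 199² = 39601 ≡ 921 (mod 967). The two roots are 199 and 768.

199, 768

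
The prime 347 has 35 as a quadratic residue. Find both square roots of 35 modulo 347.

Since 347 ≡ 3 (mod 4), a square root of 35 is 35^((347+1)/4) = 35^87 mod 347.
Repeated squaring: 35^2≡184, 35^4≡197, 35^8≡292, 35^16≡249, 35^32≡235, 35^64≡52 (mod 347).
35^87 = 35^(64+16+4+2+1) ≡ 27 (mod 347).
Check: 27² = 729 ≡ 35 (mod 347). The two roots are 27 and 320.

27, 320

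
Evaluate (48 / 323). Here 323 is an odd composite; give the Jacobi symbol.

Pull out 2^4: since 323 ≡ 3 (mod 8), (2/323) = -1, so (2/323)^4 = +1.
Reciprocity: 3 ≡ 3 and 323 ≡ 3 (mod 4), so (3/323) = −(323/3).
Reduce top mod 3: now compute (2/3).
Pull out 2: since 3 ≡ 3 (mod 8), (2/3) = -1.
Reached (1/3) = 1. Collecting the sign flips along the way, the symbol is +1.

1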